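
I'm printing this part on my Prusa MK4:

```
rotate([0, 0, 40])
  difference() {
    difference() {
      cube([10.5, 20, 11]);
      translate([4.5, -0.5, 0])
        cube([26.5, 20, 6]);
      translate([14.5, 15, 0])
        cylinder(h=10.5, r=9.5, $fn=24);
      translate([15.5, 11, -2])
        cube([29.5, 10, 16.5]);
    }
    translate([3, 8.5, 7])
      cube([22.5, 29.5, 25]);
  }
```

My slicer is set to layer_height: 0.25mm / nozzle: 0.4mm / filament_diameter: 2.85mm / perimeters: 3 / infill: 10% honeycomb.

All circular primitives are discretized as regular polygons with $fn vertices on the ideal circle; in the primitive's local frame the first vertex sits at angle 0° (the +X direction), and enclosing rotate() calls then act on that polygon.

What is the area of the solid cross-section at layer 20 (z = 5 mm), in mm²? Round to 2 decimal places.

At z = 5 mm: the cube is present — its section is the full 10.5×20 rectangle (area 210.00 mm²); the cube at (4.5, -0.5) (footprint 26.5×20) is included at this height (area 530.00 mm²); the r=9.5 cylinder at (14.5, 15) gives a regular 24-gon of circumradius 9.5 (constant along its height) (area = (24/2)·9.500²·sin(360°/24) = 280.30 mm²); the cube at (15.5, 11) is present — its section is the full 29.5×10 rectangle (area 295.00 mm²); After the difference (first − rest): starting from the 10.5×20 cube (210.00 mm²), the 26.5×20 cube at (4.5, -0.5) partially overlaps it — only the 117.00 mm² overlap (of its 530.00 mm²) is removed, clipping the outline; the r=9.5 cylinder at (14.5, 15) partially overlaps it — only the 2.10 mm² overlap (of its 280.30 mm²) is removed, clipping the outline; the 29.5×10 cube at (15.5, 11) misses the remaining region (no effect) — area = 90.90 mm²; the cube at (3, 8.5) does not reach this height (z outside [7, 32]); Subtracting the remaining from the first: none of the subtracted shapes is present at this height, so that combined region is unchanged — area = 90.90 mm²; (whole slice rotated 40° about Z — lengths, areas and connectivity unchanged). Overall, the cross-section is a single solid region. Net area = 90.90 mm².

90.90 mm²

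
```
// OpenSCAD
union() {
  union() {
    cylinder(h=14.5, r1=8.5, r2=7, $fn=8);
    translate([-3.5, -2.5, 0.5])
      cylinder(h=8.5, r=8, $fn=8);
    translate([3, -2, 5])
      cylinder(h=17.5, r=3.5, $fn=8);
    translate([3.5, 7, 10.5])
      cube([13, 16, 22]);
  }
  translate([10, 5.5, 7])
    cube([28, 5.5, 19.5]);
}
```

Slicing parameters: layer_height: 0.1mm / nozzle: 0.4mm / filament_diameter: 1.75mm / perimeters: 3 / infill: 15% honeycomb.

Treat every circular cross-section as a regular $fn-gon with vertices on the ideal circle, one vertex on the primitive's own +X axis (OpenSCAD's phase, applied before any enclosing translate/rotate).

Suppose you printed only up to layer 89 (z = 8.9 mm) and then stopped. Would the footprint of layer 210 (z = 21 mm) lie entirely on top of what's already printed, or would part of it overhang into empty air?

Compare the two slices. At z = 8.9: the cone: at t=0.614 of its height the radius interpolates to r₁+(r₂−r₁)t = 7.579, giving a regular 8-gon of that circumradius (area = (8/2)·7.579²·sin(360°/8) = 162.48 mm²); the cylinder at (-3.5, -2.5): section is a regular 8-gon, circumradius r=8 (area = (8/2)·8.000²·sin(360°/8) = 181.02 mm²); the r=3.5 cylinder at (3, -2) contributes a regular 8-gon of circumradius 3.5 (area = (8/2)·3.500²·sin(360°/8) = 34.65 mm²); the cube at (3.5, 7) is absent (z outside [10.5, 32.5]); Combining (union): the regions partially overlap — summed areas 378.15 mm² minus the doubly-counted overlap 143.21 mm² gives 234.94 mm² — area = 234.94 mm²; the 28×5.5 cube at (10, 5.5) contributes its full rectangle (area 154.00 mm²); Combining (union): the 2 present regions are separate (no shared area or edge), so areas and boundary lengths simply add and each stays a separate island — area = 388.94 mm². At z = 21: the cone is not intersected at this z (z outside [0, 14.5]); the cylinder at (-3.5, -2.5) is not intersected at this z (z outside [0.5, 9]); the r=3.5 cylinder at (3, -2) gives a regular 8-gon of circumradius 3.5 (constant along its height) (area = (8/2)·3.500²·sin(360°/8) = 34.65 mm²); the cube at (3.5, 7) is present — its section is the full 13×16 rectangle (area 208.00 mm²); Taking the union: the 2 present regions are separate (no shared area or edge), so areas and boundary lengths simply add and each stays a separate island — area = 242.65 mm²; the cube at (10, 5.5) (footprint 28×5.5) is included at this height (area 154.00 mm²); Combining (union): the regions partially overlap — summed areas 396.65 mm² minus the doubly-counted overlap 26.00 mm² gives 370.65 mm² — area = 370.65 mm². Checking containment: at z = 21 the cross-section extends beyond the z = 8.9 cross-section by about 182.00 mm².

part overhangs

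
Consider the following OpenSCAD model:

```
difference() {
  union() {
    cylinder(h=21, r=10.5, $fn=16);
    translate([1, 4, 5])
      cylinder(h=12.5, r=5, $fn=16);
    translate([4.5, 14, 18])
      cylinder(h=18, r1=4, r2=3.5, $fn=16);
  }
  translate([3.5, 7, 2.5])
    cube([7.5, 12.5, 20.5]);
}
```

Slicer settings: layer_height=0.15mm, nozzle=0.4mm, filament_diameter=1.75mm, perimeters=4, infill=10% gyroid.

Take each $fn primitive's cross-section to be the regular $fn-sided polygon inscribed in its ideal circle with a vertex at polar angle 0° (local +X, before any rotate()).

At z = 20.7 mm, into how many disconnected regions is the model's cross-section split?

2

At z = 20.7 mm: the cylinder: section is a regular 16-gon, circumradius r=10.5; the cylinder at (1, 4) does not reach this height (z outside [5, 17.5]); the cone at (4.5, 14) contributes a regular 16-gon of circumradius 3.925 (interpolated between r1=4 and r2=3.5 at t=0.150); Merging all regions: the 2 present regions are separate (no shared area or edge), so areas and boundary lengths simply add and each stays a separate island — 2 connected regions; the cube at (3.5, 7) (footprint 7.5×12.5) is included at this height; After the difference (first − rest): starting from that combined region, the 7.5×12.5 cube at (3.5, 7) partially overlaps it — only the 38.04 mm² overlap (of its 93.75 mm²) is removed, clipping the outline — 2 connected regions. The result has 2 disconnected regions.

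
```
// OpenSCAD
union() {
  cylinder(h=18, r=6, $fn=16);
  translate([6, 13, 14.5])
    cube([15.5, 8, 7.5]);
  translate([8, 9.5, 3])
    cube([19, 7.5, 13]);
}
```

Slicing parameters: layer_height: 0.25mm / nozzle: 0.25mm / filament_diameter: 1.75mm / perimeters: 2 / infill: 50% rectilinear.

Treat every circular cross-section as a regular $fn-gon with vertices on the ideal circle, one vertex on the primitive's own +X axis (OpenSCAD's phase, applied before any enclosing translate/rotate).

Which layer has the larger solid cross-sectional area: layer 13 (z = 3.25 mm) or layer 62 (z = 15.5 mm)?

Layer 13 (z = 3.25): the r=6 cylinder contributes a regular 16-gon of circumradius 6 (area = (16/2)·6.000²·sin(360°/16) = 110.21 mm²); the cube at (6, 13) is not intersected at this z (z outside [14.5, 22]); the 19×7.5 cube at (8, 9.5) contributes its full rectangle (area 142.50 mm²); Combining (union): the 2 present regions are separate (no shared area or edge), so areas and boundary lengths simply add and each stays a separate island — area = 252.71 mm². So its area = 252.71 mm². Layer 62 (z = 15.5): the cylinder: section is a regular 16-gon, circumradius r=6 (area = (16/2)·6.000²·sin(360°/16) = 110.21 mm²); the cube at (6, 13) is present — its section is the full 15.5×8 rectangle (area 124.00 mm²); the 19×7.5 cube at (8, 9.5) contributes its full rectangle (area 142.50 mm²); Combining (union): the regions partially overlap — summed areas 376.71 mm² minus the doubly-counted overlap 54.00 mm² gives 322.71 mm² — area = 322.71 mm². So its area = 322.71 mm². Layer 62 is larger (322.71 vs 252.71 mm²).

layer 62 (z = 15.5 mm)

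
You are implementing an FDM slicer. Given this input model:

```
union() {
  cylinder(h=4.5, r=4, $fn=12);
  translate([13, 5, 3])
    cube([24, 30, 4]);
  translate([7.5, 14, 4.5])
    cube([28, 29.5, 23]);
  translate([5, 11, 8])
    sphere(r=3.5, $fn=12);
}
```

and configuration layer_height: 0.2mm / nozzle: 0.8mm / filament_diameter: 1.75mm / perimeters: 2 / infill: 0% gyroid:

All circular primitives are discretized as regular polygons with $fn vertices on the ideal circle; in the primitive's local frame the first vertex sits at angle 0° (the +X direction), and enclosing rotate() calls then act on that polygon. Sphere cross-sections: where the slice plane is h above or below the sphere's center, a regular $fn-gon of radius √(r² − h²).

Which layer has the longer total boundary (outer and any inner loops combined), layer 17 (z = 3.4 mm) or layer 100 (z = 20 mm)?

layer 17 (z = 3.4 mm)

Layer 17 (z = 3.4): the r=4 cylinder contributes a regular 12-gon of circumradius 4 (perimeter = 2·12·4.000·sin(180°/12) = 24.85 mm); the 24×30 cube at (13, 5) contributes its full rectangle (perimeter 108.00 mm); the cube at (7.5, 14) is absent (z outside [4.5, 27.5]); the sphere at (5, 11) is not intersected at this z (|z−center|=4.600 > r=3.5); Taking the union: the 2 present regions are separate (no shared area or edge), so areas and boundary lengths simply add and each stays a separate island — boundary = 132.85 mm. So its perimeter = 132.85 mm. Layer 100 (z = 20): the cylinder is not intersected at this z (z outside [0, 4.5]); the cube at (13, 5) is absent (z outside [3, 7]); the cube at (7.5, 14) is present — its section is the full 28×29.5 rectangle (perimeter 115.00 mm); the sphere at (5, 11) is not intersected at this z (|z−center|=12.000 > r=3.5); Combining (union): only the 28×29.5 cube at (7.5, 14) is present, so the union is just that shape — boundary = 115.00 mm. So its perimeter = 115.00 mm. Layer 17 is larger (132.85 vs 115.00 mm).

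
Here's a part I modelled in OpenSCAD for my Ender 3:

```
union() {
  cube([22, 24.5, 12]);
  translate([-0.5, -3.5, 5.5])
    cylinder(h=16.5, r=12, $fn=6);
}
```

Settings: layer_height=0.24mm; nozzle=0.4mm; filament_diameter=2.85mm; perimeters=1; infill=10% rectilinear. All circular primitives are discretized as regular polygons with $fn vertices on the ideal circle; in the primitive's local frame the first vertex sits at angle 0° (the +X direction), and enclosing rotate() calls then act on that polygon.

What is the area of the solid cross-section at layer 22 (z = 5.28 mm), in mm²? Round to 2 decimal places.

At z = 5.28 mm: the cube (footprint 22×24.5) is included at this height (area 539.00 mm²); the cylinder at (-0.5, -3.5) does not reach this height (z outside [5.5, 22]); Merging all regions: only the 22×24.5 cube is present, so the union is just that shape — area = 539.00 mm². Overall, the cross-section is a single solid region. Net area = 539.00 mm².

539.00 mm²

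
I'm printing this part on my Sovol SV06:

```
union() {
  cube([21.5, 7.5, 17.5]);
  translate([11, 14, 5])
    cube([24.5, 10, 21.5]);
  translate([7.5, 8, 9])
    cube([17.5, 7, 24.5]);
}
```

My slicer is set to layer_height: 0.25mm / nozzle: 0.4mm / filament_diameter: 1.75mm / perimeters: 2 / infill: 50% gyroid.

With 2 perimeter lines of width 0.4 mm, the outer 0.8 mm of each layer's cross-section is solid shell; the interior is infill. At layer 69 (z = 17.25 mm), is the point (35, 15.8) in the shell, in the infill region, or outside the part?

shell

At z = 17.25 mm: the cube (footprint 21.5×7.5) is included at this height; the 24.5×10 cube at (11, 14) contributes its full rectangle; the 17.5×7 cube at (7.5, 8) contributes its full rectangle; Merging all regions: the regions partially overlap (shared area 14.00 mm²), so overlapping operands fuse into one piece — 2 connected regions. Overall, the cross-section has 2 separate islands. The nearest boundary edge runs (35.50, 24.00)→(35.50, 14.00); distance from the point to it = 0.50 mm. (Shell/infill is judged within the island containing the point — the largest one.) The point is inside the cross-section, 0.50 mm from the nearest boundary — within the 0.8 mm shell band (2 × 0.4).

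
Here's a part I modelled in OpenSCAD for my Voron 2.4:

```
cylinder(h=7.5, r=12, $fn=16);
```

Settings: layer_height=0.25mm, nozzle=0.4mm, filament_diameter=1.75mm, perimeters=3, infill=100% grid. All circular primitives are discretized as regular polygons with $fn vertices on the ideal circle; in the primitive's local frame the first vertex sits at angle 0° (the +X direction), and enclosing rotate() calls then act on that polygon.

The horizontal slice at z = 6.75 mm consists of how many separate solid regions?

At z = 6.75 mm: the r=12 cylinder gives a regular 16-gon of circumradius 12 (constant along its height). The result has 1 disconnected region.

1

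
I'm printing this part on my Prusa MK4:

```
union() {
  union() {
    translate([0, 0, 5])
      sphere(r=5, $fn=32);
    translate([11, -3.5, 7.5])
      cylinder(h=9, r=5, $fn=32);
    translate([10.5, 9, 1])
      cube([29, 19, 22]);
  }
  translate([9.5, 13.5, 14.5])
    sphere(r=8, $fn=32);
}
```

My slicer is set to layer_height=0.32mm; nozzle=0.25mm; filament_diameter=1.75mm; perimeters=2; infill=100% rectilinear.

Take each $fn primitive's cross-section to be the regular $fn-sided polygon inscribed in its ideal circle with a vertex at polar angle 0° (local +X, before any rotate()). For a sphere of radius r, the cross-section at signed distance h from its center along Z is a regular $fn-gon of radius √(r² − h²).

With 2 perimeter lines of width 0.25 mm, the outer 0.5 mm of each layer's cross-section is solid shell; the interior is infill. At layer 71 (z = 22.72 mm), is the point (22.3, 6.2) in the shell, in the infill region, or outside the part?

At z = 22.72 mm: the sphere does not reach this height (|z−center|=17.720 > r=5); the cylinder at (11, -3.5) is not intersected at this z (z outside [7.5, 16.5]); the cube at (10.5, 9) is present — its section is the full 29×19 rectangle; Combining (union): only the 29×19 cube at (10.5, 9) is present, so the union is just that shape — 1 connected region; the sphere at (9.5, 13.5) is absent (|z−center|=8.220 > r=8); Taking the union: only the result so far is present, so the union is just that shape — 1 connected region. Overall, the cross-section is a single solid region. The nearest boundary edge runs (10.50, 9.00)→(39.50, 9.00); distance from the point to it = 2.80 mm. The point is not inside any of the regions above, so it lies outside the cross-section (2.80 mm from the nearest boundary).

outside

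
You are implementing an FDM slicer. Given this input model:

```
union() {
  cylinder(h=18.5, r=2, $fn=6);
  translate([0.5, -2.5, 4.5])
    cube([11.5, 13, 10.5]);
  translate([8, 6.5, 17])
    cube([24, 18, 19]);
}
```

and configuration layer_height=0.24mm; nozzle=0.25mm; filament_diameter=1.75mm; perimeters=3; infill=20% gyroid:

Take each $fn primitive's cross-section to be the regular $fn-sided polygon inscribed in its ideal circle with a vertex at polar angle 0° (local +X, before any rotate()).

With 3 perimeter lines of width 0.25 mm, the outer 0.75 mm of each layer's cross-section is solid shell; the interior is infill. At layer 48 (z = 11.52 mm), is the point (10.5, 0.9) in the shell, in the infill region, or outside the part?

infill

At z = 11.52 mm: the r=2 cylinder gives a regular 6-gon of circumradius 2 (constant along its height); the cube at (0.5, -2.5) (footprint 11.5×13) is included at this height; the cube at (8, 6.5) does not reach this height (z outside [17, 36]); Taking the union: the regions partially overlap (shared area 3.46 mm²), so overlapping operands fuse into one piece — 1 connected region. Overall, the cross-section is a single solid region. The nearest boundary edge runs (12.00, 10.50)→(12.00, -2.50); distance from the point to it = 1.50 mm. The point is inside the cross-section and 1.50 mm from the nearest boundary — more than the 0.75 mm shell width (3 × 0.25), so it's in the infill interior.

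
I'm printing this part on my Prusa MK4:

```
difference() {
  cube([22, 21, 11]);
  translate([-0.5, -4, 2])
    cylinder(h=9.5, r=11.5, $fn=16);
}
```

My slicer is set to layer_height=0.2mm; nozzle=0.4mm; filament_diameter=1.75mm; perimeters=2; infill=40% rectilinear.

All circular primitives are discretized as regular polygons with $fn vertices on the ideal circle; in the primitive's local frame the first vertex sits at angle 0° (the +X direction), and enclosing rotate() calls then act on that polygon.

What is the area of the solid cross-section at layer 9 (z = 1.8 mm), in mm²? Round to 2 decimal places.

462.00 mm²

At z = 1.8 mm: the cube (footprint 22×21) is included at this height (area 462.00 mm²); the cylinder at (-0.5, -4) does not reach this height (z outside [2, 11.5]); After the difference (first − rest): none of the subtracted shapes is present at this height, so the 22×21 cube is unchanged — area = 462.00 mm². Overall, the cross-section is a single solid region. Net area = 462.00 mm².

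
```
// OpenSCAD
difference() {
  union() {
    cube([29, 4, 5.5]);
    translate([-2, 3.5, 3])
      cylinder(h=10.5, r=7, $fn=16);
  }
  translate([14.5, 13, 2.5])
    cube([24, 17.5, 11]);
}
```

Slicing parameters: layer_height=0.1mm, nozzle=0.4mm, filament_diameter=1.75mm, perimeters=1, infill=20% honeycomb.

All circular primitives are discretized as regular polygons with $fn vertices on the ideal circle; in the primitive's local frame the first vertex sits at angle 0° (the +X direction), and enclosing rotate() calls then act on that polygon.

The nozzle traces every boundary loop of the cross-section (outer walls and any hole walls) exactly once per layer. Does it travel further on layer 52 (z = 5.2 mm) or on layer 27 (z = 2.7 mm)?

Layer 52 (z = 5.2): the cube (footprint 29×4) is included at this height (perimeter 66.00 mm); the r=7 cylinder at (-2, 3.5) gives a regular 16-gon of circumradius 7 (constant along its height) (perimeter = 2·16·7.000·sin(180°/16) = 43.70 mm); Merging all regions: the regions partially overlap (shared area 18.60 mm²), so the edge portions inside another operand are dropped and the merged outline is re-measured after clipping — boundary = 92.65 mm; the 24×17.5 cube at (14.5, 13) contributes its full rectangle (perimeter 83.00 mm); Subtracting the remaining from the first: starting from the result so far, the 24×17.5 cube at (14.5, 13) misses the remaining region (no effect) — boundary = 92.65 mm. So its perimeter = 92.65 mm. Layer 27 (z = 2.7): the cube is present — its section is the full 29×4 rectangle (perimeter 66.00 mm); the cylinder at (-2, 3.5) is not intersected at this z (z outside [3, 13.5]); Combining (union): only the 29×4 cube is present, so the union is just that shape — boundary = 66.00 mm; the 24×17.5 cube at (14.5, 13) contributes its full rectangle (perimeter 83.00 mm); Subtracting the remaining from the first: starting from that combined region, the 24×17.5 cube at (14.5, 13) misses the remaining region (no effect) — boundary = 66.00 mm. So its perimeter = 66.00 mm. Layer 52 is larger (92.65 vs 66.00 mm).

layer 52 (z = 5.2 mm)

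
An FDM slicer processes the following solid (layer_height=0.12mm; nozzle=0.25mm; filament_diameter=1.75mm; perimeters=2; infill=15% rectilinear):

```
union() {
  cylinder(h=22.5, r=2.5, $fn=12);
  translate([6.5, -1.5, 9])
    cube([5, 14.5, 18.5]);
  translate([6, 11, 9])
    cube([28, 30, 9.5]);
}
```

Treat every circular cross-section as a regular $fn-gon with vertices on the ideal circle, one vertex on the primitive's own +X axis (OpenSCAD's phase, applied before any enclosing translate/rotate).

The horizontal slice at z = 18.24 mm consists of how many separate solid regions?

At z = 18.24 mm: the cylinder: section is a regular 12-gon, circumradius r=2.5; the cube at (6.5, -1.5) is present — its section is the full 5×14.5 rectangle; the cube at (6, 11) is present — its section is the full 28×30 rectangle; Combining (union): the regions partially overlap (shared area 10.00 mm²), so overlapping operands fuse into one piece — 2 connected regions. The result has 2 disconnected regions.

2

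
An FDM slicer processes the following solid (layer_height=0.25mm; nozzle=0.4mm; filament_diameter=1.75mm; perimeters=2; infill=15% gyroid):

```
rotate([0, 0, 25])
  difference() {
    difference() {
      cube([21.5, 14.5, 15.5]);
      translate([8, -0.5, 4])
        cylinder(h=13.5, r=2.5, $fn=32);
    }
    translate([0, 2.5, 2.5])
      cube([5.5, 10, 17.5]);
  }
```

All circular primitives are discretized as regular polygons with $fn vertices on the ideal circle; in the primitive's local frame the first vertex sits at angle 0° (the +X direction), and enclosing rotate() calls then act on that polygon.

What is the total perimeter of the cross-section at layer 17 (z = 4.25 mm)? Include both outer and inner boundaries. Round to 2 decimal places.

84.94 mm

At z = 4.25 mm: the cube (footprint 21.5×14.5) is included at this height (perimeter 72.00 mm); the r=2.5 cylinder at (8, -0.5) gives a regular 32-gon of circumradius 2.5 (constant along its height) (perimeter = 2·32·2.500·sin(180°/32) = 15.68 mm); Taking the first minus the rest: starting from the 21.5×14.5 cube, the r=2.5 cylinder at (8, -0.5) partially overlaps it — only the 7.28 mm² overlap (of its 19.51 mm²) is removed, clipping the outline — boundary = 73.94 mm; the cube at (0, 2.5) is present — its section is the full 5.5×10 rectangle (perimeter 31.00 mm); After the difference (first − rest): starting from the result so far, the 5.5×10 cube at (0, 2.5) lies inside it touching the edge (removes its full 55.00 mm²) — boundary = 84.94 mm; (whole slice rotated 25° about Z — lengths, areas and connectivity unchanged). Overall, the cross-section is a single solid region. Total boundary length (outer) = 84.94 mm.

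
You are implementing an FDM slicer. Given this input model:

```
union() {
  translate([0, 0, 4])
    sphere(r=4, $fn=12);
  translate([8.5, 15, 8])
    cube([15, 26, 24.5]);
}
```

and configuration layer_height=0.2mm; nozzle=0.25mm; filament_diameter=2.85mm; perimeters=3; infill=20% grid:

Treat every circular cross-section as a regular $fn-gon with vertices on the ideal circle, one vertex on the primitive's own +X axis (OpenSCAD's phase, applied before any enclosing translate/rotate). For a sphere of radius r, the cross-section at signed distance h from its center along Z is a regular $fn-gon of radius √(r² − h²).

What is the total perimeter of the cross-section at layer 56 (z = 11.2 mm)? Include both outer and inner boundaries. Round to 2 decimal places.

82.00 mm

At z = 11.2 mm: the sphere does not reach this height (|z−center|=7.200 > r=4); the cube at (8.5, 15) is present — its section is the full 15×26 rectangle (perimeter 82.00 mm); Combining (union): only the 15×26 cube at (8.5, 15) is present, so the union is just that shape — boundary = 82.00 mm. Overall, the cross-section is a single solid region. Total boundary length (outer) = 82.00 mm.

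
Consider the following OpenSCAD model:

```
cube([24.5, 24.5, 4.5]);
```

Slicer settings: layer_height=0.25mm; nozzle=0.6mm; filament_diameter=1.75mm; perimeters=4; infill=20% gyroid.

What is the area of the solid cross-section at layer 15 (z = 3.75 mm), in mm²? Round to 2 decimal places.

At z = 3.75 mm: the cube (footprint 24.5×24.5) is included at this height (area 600.25 mm²). Overall, the cross-section is a single solid region. Net area = 600.25 mm².

600.25 mm²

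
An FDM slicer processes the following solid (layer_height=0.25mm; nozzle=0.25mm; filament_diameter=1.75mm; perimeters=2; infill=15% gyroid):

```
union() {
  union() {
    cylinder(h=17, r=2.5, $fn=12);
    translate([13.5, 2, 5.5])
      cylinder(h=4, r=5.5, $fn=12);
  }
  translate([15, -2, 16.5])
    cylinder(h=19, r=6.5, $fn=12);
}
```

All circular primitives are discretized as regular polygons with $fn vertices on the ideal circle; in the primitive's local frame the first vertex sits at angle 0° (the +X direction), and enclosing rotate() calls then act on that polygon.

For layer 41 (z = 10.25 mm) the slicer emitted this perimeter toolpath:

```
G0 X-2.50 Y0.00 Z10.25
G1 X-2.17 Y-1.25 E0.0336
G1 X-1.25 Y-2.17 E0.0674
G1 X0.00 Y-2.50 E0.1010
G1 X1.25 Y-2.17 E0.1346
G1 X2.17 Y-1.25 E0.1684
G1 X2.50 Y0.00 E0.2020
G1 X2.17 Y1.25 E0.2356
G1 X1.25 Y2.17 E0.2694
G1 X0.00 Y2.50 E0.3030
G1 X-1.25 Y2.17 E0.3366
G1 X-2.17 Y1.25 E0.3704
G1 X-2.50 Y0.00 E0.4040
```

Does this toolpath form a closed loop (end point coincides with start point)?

Start point (G0): (-2.50, 0.00). End point (last G1): the path returns to the start — closed.

yes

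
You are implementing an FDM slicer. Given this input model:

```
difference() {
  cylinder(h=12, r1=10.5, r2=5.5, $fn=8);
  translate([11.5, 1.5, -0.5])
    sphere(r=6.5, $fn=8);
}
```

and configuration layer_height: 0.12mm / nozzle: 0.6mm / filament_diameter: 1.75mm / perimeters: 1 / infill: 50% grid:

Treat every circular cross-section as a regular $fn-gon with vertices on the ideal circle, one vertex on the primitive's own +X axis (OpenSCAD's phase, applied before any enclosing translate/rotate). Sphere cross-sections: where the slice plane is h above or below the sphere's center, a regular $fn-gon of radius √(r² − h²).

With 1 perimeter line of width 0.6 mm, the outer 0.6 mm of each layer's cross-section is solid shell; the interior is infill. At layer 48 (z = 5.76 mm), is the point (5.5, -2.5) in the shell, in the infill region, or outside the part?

infill

At z = 5.76 mm: the cone: at t=0.480 of its height the radius interpolates to r₁+(r₂−r₁)t = 8.100, giving a regular 8-gon of that circumradius; the sphere at (11.5, 1.5): section is a regular 8-gon, circumradius = √(r²−h²) = √(6.5²−6.26²) = 1.750; After the difference (first − rest): starting from the cone, the r=6.5 sphere at (11.5, 1.5) misses the remaining region (no effect) — 1 connected region. Overall, the cross-section is a single solid region. The nearest boundary edge runs (8.10, 0.00)→(5.73, -5.73); distance from the point to it = 1.45 mm. The point is inside the cross-section and 1.45 mm from the nearest boundary — more than the 0.6 mm shell width (1 × 0.6), so it's in the infill interior.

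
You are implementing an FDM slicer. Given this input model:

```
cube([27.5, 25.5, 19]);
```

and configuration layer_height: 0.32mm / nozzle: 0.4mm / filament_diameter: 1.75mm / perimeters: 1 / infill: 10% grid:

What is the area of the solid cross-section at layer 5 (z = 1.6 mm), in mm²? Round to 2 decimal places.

701.25 mm²

At z = 1.6 mm: the 27.5×25.5 cube contributes its full rectangle (area 701.25 mm²). Overall, the cross-section is a single solid region. Net area = 701.25 mm².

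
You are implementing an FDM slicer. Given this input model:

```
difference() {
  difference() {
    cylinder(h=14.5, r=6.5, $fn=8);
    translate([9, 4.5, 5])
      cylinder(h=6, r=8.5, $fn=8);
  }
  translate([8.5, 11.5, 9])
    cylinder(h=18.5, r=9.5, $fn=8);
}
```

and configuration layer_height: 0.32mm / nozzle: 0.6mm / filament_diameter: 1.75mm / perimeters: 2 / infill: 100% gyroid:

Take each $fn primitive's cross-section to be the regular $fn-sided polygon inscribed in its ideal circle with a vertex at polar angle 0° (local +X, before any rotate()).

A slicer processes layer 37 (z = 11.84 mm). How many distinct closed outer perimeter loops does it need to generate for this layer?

1

At z = 11.84 mm: the r=6.5 cylinder contributes a regular 8-gon of circumradius 6.5; the cylinder at (9, 4.5) is not intersected at this z (z outside [5, 11]); Subtracting the remaining from the first: none of the subtracted shapes is present at this height, so the r=6.5 cylinder is unchanged — 1 connected region; the r=9.5 cylinder at (8.5, 11.5) contributes a regular 8-gon of circumradius 9.5; After the difference (first − rest): starting from the result so far, the r=9.5 cylinder at (8.5, 11.5) partially overlaps it — only the 3.23 mm² overlap (of its 255.27 mm²) is removed, clipping the outline — 1 connected region. The result has 1 disconnected region.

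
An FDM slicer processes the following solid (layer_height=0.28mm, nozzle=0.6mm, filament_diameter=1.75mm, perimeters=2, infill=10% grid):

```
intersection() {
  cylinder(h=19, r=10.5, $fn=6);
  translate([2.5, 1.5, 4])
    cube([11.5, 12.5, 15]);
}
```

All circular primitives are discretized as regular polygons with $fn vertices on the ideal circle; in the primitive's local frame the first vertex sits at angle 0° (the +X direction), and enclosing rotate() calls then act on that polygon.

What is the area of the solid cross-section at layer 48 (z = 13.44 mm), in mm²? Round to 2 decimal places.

At z = 13.44 mm: the r=10.5 cylinder gives a regular 6-gon of circumradius 10.5 (constant along its height) (area = (6/2)·10.500²·sin(360°/6) = 286.44 mm²); the 11.5×12.5 cube at (2.5, 1.5) contributes its full rectangle (area 143.75 mm²); Taking the intersection: the 11.5×12.5 cube at (2.5, 1.5) partially overlaps the r=10.5 cylinder; clipping to the common part keeps 37.53 mm² — area = 37.53 mm². Overall, the cross-section is a single solid region. Net area = 37.53 mm².

37.53 mm²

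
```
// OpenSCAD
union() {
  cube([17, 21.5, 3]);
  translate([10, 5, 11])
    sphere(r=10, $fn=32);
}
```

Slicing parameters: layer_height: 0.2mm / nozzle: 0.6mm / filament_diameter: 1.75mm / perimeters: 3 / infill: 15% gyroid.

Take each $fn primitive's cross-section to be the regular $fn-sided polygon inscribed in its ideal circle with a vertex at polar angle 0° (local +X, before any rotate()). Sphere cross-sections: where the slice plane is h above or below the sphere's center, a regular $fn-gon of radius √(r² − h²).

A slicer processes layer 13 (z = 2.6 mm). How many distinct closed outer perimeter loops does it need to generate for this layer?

At z = 2.6 mm: the 17×21.5 cube contributes its full rectangle; the r=10 sphere at (10, 5) slices to a regular 32-gon of circumradius 5.426 (√(r²−h²) with h=8.4 from center); Merging all regions: the regions partially overlap (shared area 90.76 mm²), so overlapping operands fuse into one piece — 1 connected region. The result has 1 disconnected region.

1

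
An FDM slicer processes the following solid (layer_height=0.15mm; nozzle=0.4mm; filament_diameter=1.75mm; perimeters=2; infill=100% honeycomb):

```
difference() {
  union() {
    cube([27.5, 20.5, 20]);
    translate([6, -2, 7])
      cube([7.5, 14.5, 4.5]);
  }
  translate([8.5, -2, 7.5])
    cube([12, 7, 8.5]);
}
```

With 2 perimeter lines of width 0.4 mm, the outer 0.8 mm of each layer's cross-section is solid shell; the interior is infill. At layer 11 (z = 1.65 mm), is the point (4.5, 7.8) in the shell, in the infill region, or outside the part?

At z = 1.65 mm: the 27.5×20.5 cube contributes its full rectangle; the cube at (6, -2) does not reach this height (z outside [7, 11.5]); Merging all regions: only the 27.5×20.5 cube is present, so the union is just that shape — 1 connected region; the cube at (8.5, -2) does not reach this height (z outside [7.5, 16]); Subtracting the remaining from the first: none of the subtracted shapes is present at this height, so that combined region is unchanged — 1 connected region. Overall, the cross-section is a single solid region. The nearest boundary edge runs (0.00, 20.50)→(0.00, 0.00); distance from the point to it = 4.50 mm. The point is inside the cross-section and 4.50 mm from the nearest boundary — more than the 0.8 mm shell width (2 × 0.4), so it's in the infill interior.

infill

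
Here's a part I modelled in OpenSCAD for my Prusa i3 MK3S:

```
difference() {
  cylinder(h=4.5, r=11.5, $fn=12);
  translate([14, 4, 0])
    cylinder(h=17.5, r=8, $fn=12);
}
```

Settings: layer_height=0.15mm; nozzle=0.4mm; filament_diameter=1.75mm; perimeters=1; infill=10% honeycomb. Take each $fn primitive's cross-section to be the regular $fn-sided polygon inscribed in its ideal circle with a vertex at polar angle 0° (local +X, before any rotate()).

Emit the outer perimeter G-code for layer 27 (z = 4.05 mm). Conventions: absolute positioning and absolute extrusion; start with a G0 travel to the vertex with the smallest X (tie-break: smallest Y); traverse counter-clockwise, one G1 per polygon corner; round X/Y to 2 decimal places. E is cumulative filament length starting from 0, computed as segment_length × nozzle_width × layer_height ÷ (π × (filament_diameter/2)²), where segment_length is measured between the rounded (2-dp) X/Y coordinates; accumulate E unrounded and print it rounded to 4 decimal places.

G0 X-11.50 Y0.00 Z4.05
G1 X-9.96 Y-5.75 E0.1485
G1 X-5.75 Y-9.96 E0.2970
G1 X0.00 Y-11.50 E0.4455
G1 X5.75 Y-9.96 E0.5940
G1 X9.96 Y-5.75 E0.7425
G1 X10.67 Y-3.11 E0.8107
G1 X10.00 Y-2.93 E0.8280
G1 X7.07 Y0.00 E0.9314
G1 X6.00 Y4.00 E1.0347
G1 X7.07 Y8.00 E1.1379
G1 X7.39 Y8.32 E1.1492
G1 X5.75 Y9.96 E1.2071
G1 X0.00 Y11.50 E1.3556
G1 X-5.75 Y9.96 E1.5041
G1 X-9.96 Y5.75 E1.6526
G1 X-11.50 Y0.00 E1.8011

At z = 4.05 mm: the r=11.5 cylinder contributes a regular 12-gon of circumradius 11.5; the cylinder at (14, 4): section is a regular 12-gon, circumradius r=8; Subtracting the remaining from the first: starting from the r=11.5 cylinder, the r=8 cylinder at (14, 4) partially overlaps it — only the 36.98 mm² overlap (of its 192.00 mm²) is removed, clipping the outline — 1 connected region. The outline is a single polygon with 16 vertices. Extrusion per mm of travel: 0.4 × 0.15 / (π × 0.875²) = 0.024945. Accumulating E over each segment gives final E = 1.8011.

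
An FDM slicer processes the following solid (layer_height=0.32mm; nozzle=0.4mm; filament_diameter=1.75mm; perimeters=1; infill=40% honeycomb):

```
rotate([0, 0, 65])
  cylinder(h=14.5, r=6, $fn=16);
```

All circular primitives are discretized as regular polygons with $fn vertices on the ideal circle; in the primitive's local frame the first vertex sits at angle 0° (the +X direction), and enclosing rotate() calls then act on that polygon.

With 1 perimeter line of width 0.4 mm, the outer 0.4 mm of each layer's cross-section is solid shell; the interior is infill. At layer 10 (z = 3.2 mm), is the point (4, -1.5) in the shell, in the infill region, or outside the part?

At z = 3.2 mm: the cylinder: section is a regular 16-gon, circumradius r=6; (whole slice rotated 65° about Z — lengths, areas and connectivity unchanged). Overall, the cross-section is a single solid region. Undo the 65° rotation: the query point maps to (0.331, -4.259) in the un-rotated model frame. The nearest boundary edge runs (-0.00, -6.00)→(2.30, -5.54); distance from the point to it = 1.64 mm. The point is inside the cross-section and 1.64 mm from the nearest boundary — more than the 0.4 mm shell width (1 × 0.4), so it's in the infill interior.

infill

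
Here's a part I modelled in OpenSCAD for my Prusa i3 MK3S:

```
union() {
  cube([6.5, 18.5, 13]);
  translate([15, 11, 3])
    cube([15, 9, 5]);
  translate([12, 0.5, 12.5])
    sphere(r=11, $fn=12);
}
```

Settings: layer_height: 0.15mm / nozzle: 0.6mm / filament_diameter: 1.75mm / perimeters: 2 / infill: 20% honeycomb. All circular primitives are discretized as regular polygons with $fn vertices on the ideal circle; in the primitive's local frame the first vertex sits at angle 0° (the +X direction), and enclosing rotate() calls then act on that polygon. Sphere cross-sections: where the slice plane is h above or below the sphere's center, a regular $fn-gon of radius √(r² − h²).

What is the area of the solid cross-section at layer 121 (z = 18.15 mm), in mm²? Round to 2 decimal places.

At z = 18.15 mm: the cube is not intersected at this z (z outside [0, 13]); the cube at (15, 11) does not reach this height (z outside [3, 8]); the r=11 sphere at (12, 0.5) contributes a regular 12-gon of circumradius √(11²−5.65²) = 9.438 (area = (12/2)·9.438²·sin(360°/12) = 267.23 mm²); Taking the union: only the r=11 sphere at (12, 0.5) is present, so the union is just that shape — area = 267.23 mm². Overall, the cross-section is a single solid region. Net area = 267.23 mm².

267.23 mm²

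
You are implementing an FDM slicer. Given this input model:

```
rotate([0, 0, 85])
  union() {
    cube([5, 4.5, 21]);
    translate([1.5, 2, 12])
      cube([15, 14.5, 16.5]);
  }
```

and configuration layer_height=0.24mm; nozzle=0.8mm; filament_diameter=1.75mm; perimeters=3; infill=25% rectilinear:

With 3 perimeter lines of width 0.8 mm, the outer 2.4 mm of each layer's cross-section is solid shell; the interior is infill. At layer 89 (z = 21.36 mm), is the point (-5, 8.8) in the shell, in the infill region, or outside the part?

infill

At z = 21.36 mm: the cube does not reach this height (z outside [0, 21]); the cube at (1.5, 2) is present — its section is the full 15×14.5 rectangle; Merging all regions: only the 15×14.5 cube at (1.5, 2) is present, so the union is just that shape — 1 connected region; (rotated 85° about Z; rotation is an isometry so areas/perimeters/island counts are preserved). Overall, the cross-section is a single solid region. Undo the 85° rotation: the query point maps to (8.331, 5.748) in the un-rotated model frame. The nearest boundary edge runs (1.50, 2.00)→(16.50, 2.00); distance from the point to it = 3.75 mm. The point is inside the cross-section and 3.75 mm from the nearest boundary — more than the 2.4 mm shell width (3 × 0.8), so it's in the infill interior.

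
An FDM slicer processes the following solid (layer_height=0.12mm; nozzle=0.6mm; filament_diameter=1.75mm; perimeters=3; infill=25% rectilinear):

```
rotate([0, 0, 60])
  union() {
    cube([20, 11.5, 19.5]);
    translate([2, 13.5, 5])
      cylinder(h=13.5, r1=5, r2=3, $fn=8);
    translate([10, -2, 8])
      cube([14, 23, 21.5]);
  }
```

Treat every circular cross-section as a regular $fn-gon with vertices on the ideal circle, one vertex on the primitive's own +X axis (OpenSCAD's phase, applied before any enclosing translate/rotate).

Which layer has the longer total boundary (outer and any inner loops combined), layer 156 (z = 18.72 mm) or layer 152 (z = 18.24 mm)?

Layer 156 (z = 18.72): the cube (footprint 20×11.5) is included at this height (perimeter 63.00 mm); the cone at (2, 13.5) does not reach this height (z outside [5, 18.5]); the cube at (10, -2) (footprint 14×23) is included at this height (perimeter 74.00 mm); Taking the union: the regions partially overlap (shared area 115.00 mm²), so the edge portions inside another operand are dropped and the merged outline is re-measured after clipping — boundary = 94.00 mm; (rotated 60° about Z; rotation is an isometry so areas/perimeters/island counts are preserved). So its perimeter = 94.00 mm. Layer 152 (z = 18.24): the cube (footprint 20×11.5) is included at this height (perimeter 63.00 mm); the cone at (2, 13.5) contributes a regular 8-gon of circumradius 3.039 (interpolated between r1=5 and r2=3 at t=0.981) (perimeter = 2·8·3.039·sin(180°/8) = 18.60 mm); the cube at (10, -2) is present — its section is the full 14×23 rectangle (perimeter 74.00 mm); Taking the union: the regions partially overlap (shared area 117.53 mm²), so the edge portions inside another operand are dropped and the merged outline is re-measured after clipping — boundary = 103.53 mm; (rotated 60° about Z; rotation is an isometry so areas/perimeters/island counts are preserved). So its perimeter = 103.53 mm. Layer 152 is larger (103.53 vs 94.00 mm).

layer 152 (z = 18.24 mm)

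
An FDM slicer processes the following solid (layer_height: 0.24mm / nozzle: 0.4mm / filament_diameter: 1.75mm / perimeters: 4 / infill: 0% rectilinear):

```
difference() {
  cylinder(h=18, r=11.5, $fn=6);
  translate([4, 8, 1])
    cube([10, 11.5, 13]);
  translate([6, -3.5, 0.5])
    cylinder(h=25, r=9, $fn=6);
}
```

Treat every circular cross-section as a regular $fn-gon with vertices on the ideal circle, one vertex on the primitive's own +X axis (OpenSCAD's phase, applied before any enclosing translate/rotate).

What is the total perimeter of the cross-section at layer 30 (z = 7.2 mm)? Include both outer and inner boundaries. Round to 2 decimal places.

72.33 mm

At z = 7.2 mm: the cylinder: section is a regular 6-gon, circumradius r=11.5 (perimeter = 2·6·11.500·sin(180°/6) = 69.00 mm); the 10×11.5 cube at (4, 8) contributes its full rectangle (perimeter 43.00 mm); the cylinder at (6, -3.5): section is a regular 6-gon, circumradius r=9 (perimeter = 2·6·9.000·sin(180°/6) = 54.00 mm); Subtracting the remaining from the first: starting from the r=11.5 cylinder, the 10×11.5 cube at (4, 8) partially overlaps it — only the 4.54 mm² overlap (of its 115.00 mm²) is removed, clipping the outline; the r=9 cylinder at (6, -3.5) partially overlaps it — only the 143.14 mm² overlap (of its 210.44 mm²) is removed, clipping the outline — boundary = 72.33 mm. Overall, the cross-section is a single solid region. Total boundary length (outer) = 72.33 mm.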